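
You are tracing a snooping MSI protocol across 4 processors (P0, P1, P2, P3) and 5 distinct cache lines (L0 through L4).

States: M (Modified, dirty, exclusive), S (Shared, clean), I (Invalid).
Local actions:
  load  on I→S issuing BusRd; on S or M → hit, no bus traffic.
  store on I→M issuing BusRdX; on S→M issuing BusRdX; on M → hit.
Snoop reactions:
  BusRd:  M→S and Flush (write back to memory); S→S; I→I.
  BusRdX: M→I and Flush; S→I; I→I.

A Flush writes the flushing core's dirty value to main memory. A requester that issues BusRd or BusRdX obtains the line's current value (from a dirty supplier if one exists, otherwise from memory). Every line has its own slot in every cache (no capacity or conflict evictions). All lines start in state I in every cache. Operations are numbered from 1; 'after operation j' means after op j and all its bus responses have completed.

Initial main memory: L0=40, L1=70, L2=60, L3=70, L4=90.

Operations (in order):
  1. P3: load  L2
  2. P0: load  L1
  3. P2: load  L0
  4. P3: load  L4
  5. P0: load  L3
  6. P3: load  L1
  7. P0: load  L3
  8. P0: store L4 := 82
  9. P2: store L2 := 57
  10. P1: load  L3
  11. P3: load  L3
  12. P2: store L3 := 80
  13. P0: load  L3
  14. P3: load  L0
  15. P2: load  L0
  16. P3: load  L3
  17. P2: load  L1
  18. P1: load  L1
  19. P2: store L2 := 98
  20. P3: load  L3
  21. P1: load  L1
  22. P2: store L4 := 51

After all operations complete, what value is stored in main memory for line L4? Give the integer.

[1] P3: load  L2 | P0:I, P1:I, P2:I, P3:S(60) | bus: BusRd
[2] P0: load  L1 | P0:S(70), P1:I, P2:I, P3:I | bus: BusRd
[3] P2: load  L0 | P0:I, P1:I, P2:S(40), P3:I | bus: BusRd
[4] P3: load  L4 | P0:I, P1:I, P2:I, P3:S(90) | bus: BusRd
[5] P0: load  L3 | P0:S(70), P1:I, P2:I, P3:I | bus: BusRd
[6] P3: load  L1 | P0:S(70), P1:I, P2:I, P3:S(70) | bus: BusRd
[7] P0: load  L3 | P0:S(70), P1:I, P2:I, P3:I | bus: none
[8] P0: store L4 := 82 | P0:M(82), P1:I, P2:I, P3:I | bus: BusRdX
[9] P2: store L2 := 57 | P0:I, P1:I, P2:M(57), P3:I | bus: BusRdX
[10] P1: load  L3 | P0:S(70), P1:S(70), P2:I, P3:I | bus: BusRd
[11] P3: load  L3 | P0:S(70), P1:S(70), P2:I, P3:S(70) | bus: BusRd
[12] P2: store L3 := 80 | P0:I, P1:I, P2:M(80), P3:I | bus: BusRdX
[13] P0: load  L3 | P0:S(80), P1:I, P2:S(80), P3:I | bus: BusRd,Flush
[14] P3: load  L0 | P0:I, P1:I, P2:S(40), P3:S(40) | bus: BusRd
[15] P2: load  L0 | P0:I, P1:I, P2:S(40), P3:S(40) | bus: none
[16] P3: load  L3 | P0:S(80), P1:I, P2:S(80), P3:S(80) | bus: BusRd
[17] P2: load  L1 | P0:S(70), P1:I, P2:S(70), P3:S(70) | bus: BusRd
[18] P1: load  L1 | P0:S(70), P1:S(70), P2:S(70), P3:S(70) | bus: BusRd
[19] P2: store L2 := 98 | P0:I, P1:I, P2:M(98), P3:I | bus: none
[20] P3: load  L3 | P0:S(80), P1:I, P2:S(80), P3:S(80) | bus: none
[21] P1: load  L1 | P0:S(70), P1:S(70), P2:S(70), P3:S(70) | bus: none
[22] P2: store L4 := 51 | P0:I, P1:I, P2:M(51), P3:I | bus: BusRdX,Flush

memory[L4] = 82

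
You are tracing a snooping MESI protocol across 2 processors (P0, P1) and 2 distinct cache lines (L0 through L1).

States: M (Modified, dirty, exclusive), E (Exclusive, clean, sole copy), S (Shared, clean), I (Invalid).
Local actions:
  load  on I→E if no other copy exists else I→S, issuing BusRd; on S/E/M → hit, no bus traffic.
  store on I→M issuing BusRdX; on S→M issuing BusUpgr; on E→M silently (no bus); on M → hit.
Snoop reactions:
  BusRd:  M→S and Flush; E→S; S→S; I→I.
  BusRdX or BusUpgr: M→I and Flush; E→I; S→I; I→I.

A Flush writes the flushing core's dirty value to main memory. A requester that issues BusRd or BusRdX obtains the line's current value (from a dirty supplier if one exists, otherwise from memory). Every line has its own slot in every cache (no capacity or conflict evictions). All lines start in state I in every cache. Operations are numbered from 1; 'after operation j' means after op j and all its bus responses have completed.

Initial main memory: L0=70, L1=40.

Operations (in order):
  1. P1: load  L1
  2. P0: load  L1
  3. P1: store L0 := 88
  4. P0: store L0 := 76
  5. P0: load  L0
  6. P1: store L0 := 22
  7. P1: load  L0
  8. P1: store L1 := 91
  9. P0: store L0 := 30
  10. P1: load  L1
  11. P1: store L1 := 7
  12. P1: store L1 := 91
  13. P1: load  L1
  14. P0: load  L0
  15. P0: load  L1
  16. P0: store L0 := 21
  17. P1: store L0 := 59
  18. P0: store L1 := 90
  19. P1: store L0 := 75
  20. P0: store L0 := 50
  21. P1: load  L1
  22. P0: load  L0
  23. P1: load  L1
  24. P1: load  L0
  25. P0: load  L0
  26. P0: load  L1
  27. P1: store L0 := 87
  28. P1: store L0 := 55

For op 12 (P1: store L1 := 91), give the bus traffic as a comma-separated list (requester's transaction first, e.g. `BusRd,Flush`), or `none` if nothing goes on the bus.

1. P1: load  L1  bus=[BusRd]  L1: P0=I P1=E  mem[L1]=40
2. P0: load  L1  bus=[BusRd]  L1: P0=S P1=S  mem[L1]=40
3. P1: store L0 := 88  bus=[BusRdX]  L0: P0=I P1=M  mem[L0]=70
4. P0: store L0 := 76  bus=[BusRdX,Flush]  L0: P0=M P1=I  mem[L0]=88
5. P0: load  L0  bus=[-]  L0: P0=M P1=I  mem[L0]=88
6. P1: store L0 := 22  bus=[BusRdX,Flush]  L0: P0=I P1=M  mem[L0]=76
7. P1: load  L0  bus=[-]  L0: P0=I P1=M  mem[L0]=76
8. P1: store L1 := 91  bus=[BusUpgr]  L1: P0=I P1=M  mem[L1]=40
9. P0: store L0 := 30  bus=[BusRdX,Flush]  L0: P0=M P1=I  mem[L0]=22
10. P1: load  L1  bus=[-]  L1: P0=I P1=M  mem[L1]=40
11. P1: store L1 := 7  bus=[-]  L1: P0=I P1=M  mem[L1]=40
12. P1: store L1 := 91  bus=[-]  L1: P0=I P1=M  mem[L1]=40
13. P1: load  L1  bus=[-]  L1: P0=I P1=M  mem[L1]=40
14. P0: load  L0  bus=[-]  L0: P0=M P1=I  mem[L0]=22
15. P0: load  L1  bus=[BusRd,Flush]  L1: P0=S P1=S  mem[L1]=91
16. P0: store L0 := 21  bus=[-]  L0: P0=M P1=I  mem[L0]=22
17. P1: store L0 := 59  bus=[BusRdX,Flush]  L0: P0=I P1=M  mem[L0]=21
18. P0: store L1 := 90  bus=[BusUpgr]  L1: P0=M P1=I  mem[L1]=91
19. P1: store L0 := 75  bus=[-]  L0: P0=I P1=M  mem[L0]=21
20. P0: store L0 := 50  bus=[BusRdX,Flush]  L0: P0=M P1=I  mem[L0]=75
21. P1: load  L1  bus=[BusRd,Flush]  L1: P0=S P1=S  mem[L1]=90
22. P0: load  L0  bus=[-]  L0: P0=M P1=I  mem[L0]=75
23. P1: load  L1  bus=[-]  L1: P0=S P1=S  mem[L1]=90
24. P1: load  L0  bus=[BusRd,Flush]  L0: P0=S P1=S  mem[L0]=50
25. P0: load  L0  bus=[-]  L0: P0=S P1=S  mem[L0]=50
26. P0: load  L1  bus=[-]  L1: P0=S P1=S  mem[L1]=90
27. P1: store L0 := 87  bus=[BusUpgr]  L0: P0=I P1=M  mem[L0]=50
28. P1: store L0 := 55  bus=[-]  L0: P0=I P1=M  mem[L0]=50

bus = none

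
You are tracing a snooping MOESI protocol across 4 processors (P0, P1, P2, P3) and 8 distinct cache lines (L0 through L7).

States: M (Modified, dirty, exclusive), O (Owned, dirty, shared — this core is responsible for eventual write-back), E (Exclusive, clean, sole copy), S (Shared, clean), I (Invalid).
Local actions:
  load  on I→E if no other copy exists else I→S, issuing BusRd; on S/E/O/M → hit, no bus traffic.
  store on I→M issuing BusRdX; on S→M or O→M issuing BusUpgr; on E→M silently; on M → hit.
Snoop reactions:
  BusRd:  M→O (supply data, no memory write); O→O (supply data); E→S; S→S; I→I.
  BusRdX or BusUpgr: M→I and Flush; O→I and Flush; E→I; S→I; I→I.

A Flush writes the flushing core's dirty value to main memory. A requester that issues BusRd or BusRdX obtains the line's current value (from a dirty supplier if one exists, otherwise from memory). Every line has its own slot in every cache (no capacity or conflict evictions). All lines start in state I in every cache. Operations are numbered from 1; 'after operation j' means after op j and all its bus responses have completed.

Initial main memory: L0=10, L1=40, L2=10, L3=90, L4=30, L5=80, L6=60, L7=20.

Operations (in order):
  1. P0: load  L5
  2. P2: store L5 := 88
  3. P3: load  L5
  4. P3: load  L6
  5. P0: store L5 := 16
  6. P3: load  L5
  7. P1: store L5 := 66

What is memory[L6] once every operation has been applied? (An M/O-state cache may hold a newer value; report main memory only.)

memory[L6] = 60

[1] P0: load  L5 | P0:E(80), P1:I, P2:I, P3:I | bus: BusRd
[2] P2: store L5 := 88 | P0:I, P1:I, P2:M(88), P3:I | bus: BusRdX
[3] P3: load  L5 | P0:I, P1:I, P2:O(88), P3:S(88) | bus: BusRd
[4] P3: load  L6 | P0:I, P1:I, P2:I, P3:E(60) | bus: BusRd
[5] P0: store L5 := 16 | P0:M(16), P1:I, P2:I, P3:I | bus: BusRdX,Flush
[6] P3: load  L5 | P0:O(16), P1:I, P2:I, P3:S(16) | bus: BusRd
[7] P1: store L5 := 66 | P0:I, P1:M(66), P2:I, P3:I | bus: BusRdX,Flush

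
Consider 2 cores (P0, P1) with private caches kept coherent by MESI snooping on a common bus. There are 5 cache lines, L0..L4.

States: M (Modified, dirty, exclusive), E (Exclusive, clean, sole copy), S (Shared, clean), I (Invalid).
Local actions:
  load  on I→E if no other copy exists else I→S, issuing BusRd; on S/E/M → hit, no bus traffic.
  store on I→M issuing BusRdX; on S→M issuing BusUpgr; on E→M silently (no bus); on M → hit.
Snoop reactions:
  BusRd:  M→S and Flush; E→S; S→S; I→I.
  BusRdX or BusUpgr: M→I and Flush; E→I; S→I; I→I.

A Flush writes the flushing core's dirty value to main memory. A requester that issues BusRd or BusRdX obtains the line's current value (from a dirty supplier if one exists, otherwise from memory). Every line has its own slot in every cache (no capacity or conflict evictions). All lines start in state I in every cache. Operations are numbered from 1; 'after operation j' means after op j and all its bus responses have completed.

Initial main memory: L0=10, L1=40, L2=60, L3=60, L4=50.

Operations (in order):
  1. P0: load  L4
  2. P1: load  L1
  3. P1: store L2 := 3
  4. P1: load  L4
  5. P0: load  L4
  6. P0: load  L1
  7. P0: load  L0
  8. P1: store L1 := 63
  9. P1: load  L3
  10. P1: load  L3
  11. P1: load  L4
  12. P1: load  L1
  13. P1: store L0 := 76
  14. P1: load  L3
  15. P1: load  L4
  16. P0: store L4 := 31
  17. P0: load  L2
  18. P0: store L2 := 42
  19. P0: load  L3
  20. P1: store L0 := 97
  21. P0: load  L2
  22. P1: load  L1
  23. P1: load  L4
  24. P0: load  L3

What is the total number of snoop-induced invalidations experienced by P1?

invalidations = 2

1. P0: load  L4  bus=[BusRd]  L4: P0=E P1=I  mem[L4]=50
2. P1: load  L1  bus=[BusRd]  L1: P0=I P1=E  mem[L1]=40
3. P1: store L2 := 3  bus=[BusRdX]  L2: P0=I P1=M  mem[L2]=60
4. P1: load  L4  bus=[BusRd]  L4: P0=S P1=S  mem[L4]=50
5. P0: load  L4  bus=[-]  L4: P0=S P1=S  mem[L4]=50
6. P0: load  L1  bus=[BusRd]  L1: P0=S P1=S  mem[L1]=40
7. P0: load  L0  bus=[BusRd]  L0: P0=E P1=I  mem[L0]=10
8. P1: store L1 := 63  bus=[BusUpgr]  L1: P0=I P1=M  mem[L1]=40
9. P1: load  L3  bus=[BusRd]  L3: P0=I P1=E  mem[L3]=60
10. P1: load  L3  bus=[-]  L3: P0=I P1=E  mem[L3]=60
11. P1: load  L4  bus=[-]  L4: P0=S P1=S  mem[L4]=50
12. P1: load  L1  bus=[-]  L1: P0=I P1=M  mem[L1]=40
13. P1: store L0 := 76  bus=[BusRdX]  L0: P0=I P1=M  mem[L0]=10
14. P1: load  L3  bus=[-]  L3: P0=I P1=E  mem[L3]=60
15. P1: load  L4  bus=[-]  L4: P0=S P1=S  mem[L4]=50
16. P0: store L4 := 31  bus=[BusUpgr]  L4: P0=M P1=I  mem[L4]=50
17. P0: load  L2  bus=[BusRd,Flush]  L2: P0=S P1=S  mem[L2]=3
18. P0: store L2 := 42  bus=[BusUpgr]  L2: P0=M P1=I  mem[L2]=3
19. P0: load  L3  bus=[BusRd]  L3: P0=S P1=S  mem[L3]=60
20. P1: store L0 := 97  bus=[-]  L0: P0=I P1=M  mem[L0]=10
21. P0: load  L2  bus=[-]  L2: P0=M P1=I  mem[L2]=3
22. P1: load  L1  bus=[-]  L1: P0=I P1=M  mem[L1]=40
23. P1: load  L4  bus=[BusRd,Flush]  L4: P0=S P1=S  mem[L4]=31
24. P0: load  L3  bus=[-]  L3: P0=S P1=S  mem[L3]=60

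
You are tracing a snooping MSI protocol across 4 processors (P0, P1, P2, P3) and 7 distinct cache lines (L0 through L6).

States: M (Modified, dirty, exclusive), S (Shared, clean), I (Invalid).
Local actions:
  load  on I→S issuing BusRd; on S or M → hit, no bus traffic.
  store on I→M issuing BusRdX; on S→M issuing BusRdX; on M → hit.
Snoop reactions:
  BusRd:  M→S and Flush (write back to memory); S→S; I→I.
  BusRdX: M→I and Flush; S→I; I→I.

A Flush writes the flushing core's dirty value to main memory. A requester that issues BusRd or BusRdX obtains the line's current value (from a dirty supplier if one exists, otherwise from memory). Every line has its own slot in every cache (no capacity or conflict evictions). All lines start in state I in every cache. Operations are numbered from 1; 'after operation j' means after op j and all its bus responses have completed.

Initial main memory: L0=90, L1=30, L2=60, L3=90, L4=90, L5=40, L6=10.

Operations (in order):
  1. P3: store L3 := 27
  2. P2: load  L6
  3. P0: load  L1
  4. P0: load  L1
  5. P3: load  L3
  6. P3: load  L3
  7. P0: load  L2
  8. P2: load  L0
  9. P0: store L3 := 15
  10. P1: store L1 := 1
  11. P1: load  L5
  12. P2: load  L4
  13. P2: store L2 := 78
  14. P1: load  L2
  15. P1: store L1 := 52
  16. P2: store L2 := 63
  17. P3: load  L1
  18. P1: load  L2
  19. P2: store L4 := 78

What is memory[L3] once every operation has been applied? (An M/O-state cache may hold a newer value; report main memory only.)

memory[L3] = 27

  op1 P3: store L3 := 27 → I/I/I/M on L3; bus BusRdX; mem=90
  op2 P2: load  L6 → I/I/S/I on L6; bus BusRd; mem=10
  op3 P0: load  L1 → S/I/I/I on L1; bus BusRd; mem=30
  op4 P0: load  L1 → S/I/I/I on L1; bus (none); mem=30
  op5 P3: load  L3 → I/I/I/M on L3; bus (none); mem=90
  op6 P3: load  L3 → I/I/I/M on L3; bus (none); mem=90
  op7 P0: load  L2 → S/I/I/I on L2; bus BusRd; mem=60
  op8 P2: load  L0 → I/I/S/I on L0; bus BusRd; mem=90
  op9 P0: store L3 := 15 → M/I/I/I on L3; bus BusRdX Flush; mem=27
  op10 P1: store L1 := 1 → I/M/I/I on L1; bus BusRdX; mem=30
  op11 P1: load  L5 → I/S/I/I on L5; bus BusRd; mem=40
  op12 P2: load  L4 → I/I/S/I on L4; bus BusRd; mem=90
  op13 P2: store L2 := 78 → I/I/M/I on L2; bus BusRdX; mem=60
  op14 P1: load  L2 → I/S/S/I on L2; bus BusRd Flush; mem=78
  op15 P1: store L1 := 52 → I/M/I/I on L1; bus (none); mem=30
  op16 P2: store L2 := 63 → I/I/M/I on L2; bus BusRdX; mem=78
  op17 P3: load  L1 → I/S/I/S on L1; bus BusRd Flush; mem=52
  op18 P1: load  L2 → I/S/S/I on L2; bus BusRd Flush; mem=63
  op19 P2: store L4 := 78 → I/I/M/I on L4; bus BusRdX; mem=90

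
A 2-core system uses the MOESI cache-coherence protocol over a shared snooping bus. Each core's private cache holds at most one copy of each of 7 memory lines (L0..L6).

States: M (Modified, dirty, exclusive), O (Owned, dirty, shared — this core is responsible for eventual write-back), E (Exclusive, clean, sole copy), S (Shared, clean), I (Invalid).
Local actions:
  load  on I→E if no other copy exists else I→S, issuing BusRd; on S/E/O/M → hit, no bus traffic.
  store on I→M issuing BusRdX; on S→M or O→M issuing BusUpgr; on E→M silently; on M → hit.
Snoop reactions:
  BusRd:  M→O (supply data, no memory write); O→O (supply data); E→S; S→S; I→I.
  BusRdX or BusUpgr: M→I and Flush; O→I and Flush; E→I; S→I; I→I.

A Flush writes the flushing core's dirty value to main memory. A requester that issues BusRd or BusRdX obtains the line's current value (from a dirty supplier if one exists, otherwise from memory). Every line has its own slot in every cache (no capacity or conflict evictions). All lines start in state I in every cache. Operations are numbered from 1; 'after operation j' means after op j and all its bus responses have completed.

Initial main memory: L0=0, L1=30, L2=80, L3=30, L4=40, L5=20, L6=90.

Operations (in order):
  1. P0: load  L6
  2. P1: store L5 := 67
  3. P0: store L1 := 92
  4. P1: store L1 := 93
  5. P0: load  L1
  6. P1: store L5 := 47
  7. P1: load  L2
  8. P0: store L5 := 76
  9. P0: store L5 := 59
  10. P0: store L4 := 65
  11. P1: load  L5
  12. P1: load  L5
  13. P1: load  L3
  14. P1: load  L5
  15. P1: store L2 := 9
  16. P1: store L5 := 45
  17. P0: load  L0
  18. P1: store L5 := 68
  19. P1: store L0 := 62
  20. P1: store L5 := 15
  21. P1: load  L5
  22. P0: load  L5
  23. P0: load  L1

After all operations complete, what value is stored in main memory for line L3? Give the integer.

memory[L3] = 30

  op1 P0: load  L6 → E/I on L6; bus BusRd; mem=90
  op2 P1: store L5 := 67 → I/M on L5; bus BusRdX; mem=20
  op3 P0: store L1 := 92 → M/I on L1; bus BusRdX; mem=30
  op4 P1: store L1 := 93 → I/M on L1; bus BusRdX Flush; mem=92
  op5 P0: load  L1 → S/O on L1; bus BusRd; mem=92
  op6 P1: store L5 := 47 → I/M on L5; bus (none); mem=20
  op7 P1: load  L2 → I/E on L2; bus BusRd; mem=80
  op8 P0: store L5 := 76 → M/I on L5; bus BusRdX Flush; mem=47
  op9 P0: store L5 := 59 → M/I on L5; bus (none); mem=47
  op10 P0: store L4 := 65 → M/I on L4; bus BusRdX; mem=40
  op11 P1: load  L5 → O/S on L5; bus BusRd; mem=47
  op12 P1: load  L5 → O/S on L5; bus (none); mem=47
  op13 P1: load  L3 → I/E on L3; bus BusRd; mem=30
  op14 P1: load  L5 → O/S on L5; bus (none); mem=47
  op15 P1: store L2 := 9 → I/M on L2; bus (none); mem=80
  op16 P1: store L5 := 45 → I/M on L5; bus BusUpgr Flush; mem=59
  op17 P0: load  L0 → E/I on L0; bus BusRd; mem=0
  op18 P1: store L5 := 68 → I/M on L5; bus (none); mem=59
  op19 P1: store L0 := 62 → I/M on L0; bus BusRdX; mem=0
  op20 P1: store L5 := 15 → I/M on L5; bus (none); mem=59
  op21 P1: load  L5 → I/M on L5; bus (none); mem=59
  op22 P0: load  L5 → S/O on L5; bus BusRd; mem=59
  op23 P0: load  L1 → S/O on L1; bus (none); mem=92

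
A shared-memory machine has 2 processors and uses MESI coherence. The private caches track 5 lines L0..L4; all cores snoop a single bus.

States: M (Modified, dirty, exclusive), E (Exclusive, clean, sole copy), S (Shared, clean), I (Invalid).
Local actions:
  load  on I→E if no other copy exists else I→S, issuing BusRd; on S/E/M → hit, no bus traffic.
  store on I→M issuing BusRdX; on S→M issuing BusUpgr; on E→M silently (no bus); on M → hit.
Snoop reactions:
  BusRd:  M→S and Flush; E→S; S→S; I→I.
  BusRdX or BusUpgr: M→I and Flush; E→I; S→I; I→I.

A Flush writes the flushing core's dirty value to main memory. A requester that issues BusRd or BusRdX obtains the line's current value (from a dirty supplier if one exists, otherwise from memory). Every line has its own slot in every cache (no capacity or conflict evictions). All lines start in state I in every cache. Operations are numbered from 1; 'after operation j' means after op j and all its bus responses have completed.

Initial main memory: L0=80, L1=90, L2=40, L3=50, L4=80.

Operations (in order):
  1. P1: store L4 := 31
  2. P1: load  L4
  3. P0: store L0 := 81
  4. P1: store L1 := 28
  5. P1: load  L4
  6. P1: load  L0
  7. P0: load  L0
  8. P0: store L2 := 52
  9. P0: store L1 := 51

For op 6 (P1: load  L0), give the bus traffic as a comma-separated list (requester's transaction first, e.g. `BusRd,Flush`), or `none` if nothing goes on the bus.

step 1: P1: store L4 := 31  ⟶  IM  (L4)  txn=BusRdX  M[L4]=80
step 2: P1: load  L4  ⟶  IM  (L4)  txn=∅  M[L4]=80
step 3: P0: store L0 := 81  ⟶  MI  (L0)  txn=BusRdX  M[L0]=80
step 4: P1: store L1 := 28  ⟶  IM  (L1)  txn=BusRdX  M[L1]=90
step 5: P1: load  L4  ⟶  IM  (L4)  txn=∅  M[L4]=80
step 6: P1: load  L0  ⟶  SS  (L0)  txn=BusRd+Flush  M[L0]=81
step 7: P0: load  L0  ⟶  SS  (L0)  txn=∅  M[L0]=81
step 8: P0: store L2 := 52  ⟶  MI  (L2)  txn=BusRdX  M[L2]=40
step 9: P0: store L1 := 51  ⟶  MI  (L1)  txn=BusRdX+Flush  M[L1]=28

bus = BusRd,Flush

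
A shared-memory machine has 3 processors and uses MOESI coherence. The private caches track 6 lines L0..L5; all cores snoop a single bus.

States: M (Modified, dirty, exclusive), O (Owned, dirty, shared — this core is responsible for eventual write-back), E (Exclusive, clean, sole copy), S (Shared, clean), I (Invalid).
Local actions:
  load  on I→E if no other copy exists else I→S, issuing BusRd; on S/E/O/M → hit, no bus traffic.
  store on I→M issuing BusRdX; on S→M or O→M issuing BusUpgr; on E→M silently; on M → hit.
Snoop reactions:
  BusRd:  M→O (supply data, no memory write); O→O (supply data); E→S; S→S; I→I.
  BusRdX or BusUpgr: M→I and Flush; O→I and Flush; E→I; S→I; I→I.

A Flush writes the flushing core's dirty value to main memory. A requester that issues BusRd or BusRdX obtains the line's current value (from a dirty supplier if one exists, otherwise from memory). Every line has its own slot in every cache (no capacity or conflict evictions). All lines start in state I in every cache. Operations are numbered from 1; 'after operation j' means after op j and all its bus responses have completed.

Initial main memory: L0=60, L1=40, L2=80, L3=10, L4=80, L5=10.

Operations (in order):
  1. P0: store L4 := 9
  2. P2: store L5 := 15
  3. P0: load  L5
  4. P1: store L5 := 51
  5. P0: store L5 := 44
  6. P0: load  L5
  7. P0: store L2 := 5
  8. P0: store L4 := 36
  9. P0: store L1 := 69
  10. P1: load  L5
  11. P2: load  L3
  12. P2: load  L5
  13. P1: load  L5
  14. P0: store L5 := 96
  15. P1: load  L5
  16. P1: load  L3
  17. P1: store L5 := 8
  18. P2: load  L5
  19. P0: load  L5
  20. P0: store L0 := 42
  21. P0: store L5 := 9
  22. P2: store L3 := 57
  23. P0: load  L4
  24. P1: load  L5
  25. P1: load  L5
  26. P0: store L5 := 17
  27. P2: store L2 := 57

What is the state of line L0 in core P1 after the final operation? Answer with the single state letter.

[1] P0: store L4 := 9 | P0:M(9), P1:I, P2:I | bus: BusRdX
[2] P2: store L5 := 15 | P0:I, P1:I, P2:M(15) | bus: BusRdX
[3] P0: load  L5 | P0:S(15), P1:I, P2:O(15) | bus: BusRd
[4] P1: store L5 := 51 | P0:I, P1:M(51), P2:I | bus: BusRdX,Flush
[5] P0: store L5 := 44 | P0:M(44), P1:I, P2:I | bus: BusRdX,Flush
[6] P0: load  L5 | P0:M(44), P1:I, P2:I | bus: none
[7] P0: store L2 := 5 | P0:M(5), P1:I, P2:I | bus: BusRdX
[8] P0: store L4 := 36 | P0:M(36), P1:I, P2:I | bus: none
[9] P0: store L1 := 69 | P0:M(69), P1:I, P2:I | bus: BusRdX
[10] P1: load  L5 | P0:O(44), P1:S(44), P2:I | bus: BusRd
[11] P2: load  L3 | P0:I, P1:I, P2:E(10) | bus: BusRd
[12] P2: load  L5 | P0:O(44), P1:S(44), P2:S(44) | bus: BusRd
[13] P1: load  L5 | P0:O(44), P1:S(44), P2:S(44) | bus: none
[14] P0: store L5 := 96 | P0:M(96), P1:I, P2:I | bus: BusUpgr
[15] P1: load  L5 | P0:O(96), P1:S(96), P2:I | bus: BusRd
[16] P1: load  L3 | P0:I, P1:S(10), P2:S(10) | bus: BusRd
[17] P1: store L5 := 8 | P0:I, P1:M(8), P2:I | bus: BusUpgr,Flush
[18] P2: load  L5 | P0:I, P1:O(8), P2:S(8) | bus: BusRd
[19] P0: load  L5 | P0:S(8), P1:O(8), P2:S(8) | bus: BusRd
[20] P0: store L0 := 42 | P0:M(42), P1:I, P2:I | bus: BusRdX
[21] P0: store L5 := 9 | P0:M(9), P1:I, P2:I | bus: BusUpgr,Flush
[22] P2: store L3 := 57 | P0:I, P1:I, P2:M(57) | bus: BusUpgr
[23] P0: load  L4 | P0:M(36), P1:I, P2:I | bus: none
[24] P1: load  L5 | P0:O(9), P1:S(9), P2:I | bus: BusRd
[25] P1: load  L5 | P0:O(9), P1:S(9), P2:I | bus: none
[26] P0: store L5 := 17 | P0:M(17), P1:I, P2:I | bus: BusUpgr
[27] P2: store L2 := 57 | P0:I, P1:I, P2:M(57) | bus: BusRdX,Flush

state = I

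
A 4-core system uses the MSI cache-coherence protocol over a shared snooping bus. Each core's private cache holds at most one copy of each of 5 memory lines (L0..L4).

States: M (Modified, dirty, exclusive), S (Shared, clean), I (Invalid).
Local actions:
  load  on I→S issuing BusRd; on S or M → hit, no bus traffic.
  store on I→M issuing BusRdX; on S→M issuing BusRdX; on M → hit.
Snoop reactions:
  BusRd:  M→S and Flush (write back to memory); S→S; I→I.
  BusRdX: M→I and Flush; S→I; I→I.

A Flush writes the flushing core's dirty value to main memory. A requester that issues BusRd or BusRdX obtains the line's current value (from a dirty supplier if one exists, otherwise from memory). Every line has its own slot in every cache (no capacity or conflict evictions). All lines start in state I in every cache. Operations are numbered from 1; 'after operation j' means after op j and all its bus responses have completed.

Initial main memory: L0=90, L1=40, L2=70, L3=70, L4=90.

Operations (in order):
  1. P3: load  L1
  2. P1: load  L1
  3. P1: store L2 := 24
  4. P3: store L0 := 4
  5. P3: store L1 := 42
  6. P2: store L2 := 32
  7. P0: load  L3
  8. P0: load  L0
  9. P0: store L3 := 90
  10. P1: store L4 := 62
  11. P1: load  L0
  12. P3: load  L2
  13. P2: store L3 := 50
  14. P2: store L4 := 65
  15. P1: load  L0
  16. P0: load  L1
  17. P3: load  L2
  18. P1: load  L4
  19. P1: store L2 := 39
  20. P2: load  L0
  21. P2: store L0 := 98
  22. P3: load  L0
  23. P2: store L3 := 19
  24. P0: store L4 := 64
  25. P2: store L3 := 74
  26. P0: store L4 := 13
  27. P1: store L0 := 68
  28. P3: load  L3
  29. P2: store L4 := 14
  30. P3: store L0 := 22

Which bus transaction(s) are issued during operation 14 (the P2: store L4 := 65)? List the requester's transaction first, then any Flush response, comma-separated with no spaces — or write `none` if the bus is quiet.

bus = BusRdX,Flush

  op1 P3: load  L1 → I/I/I/S on L1; bus BusRd; mem=40
  op2 P1: load  L1 → I/S/I/S on L1; bus BusRd; mem=40
  op3 P1: store L2 := 24 → I/M/I/I on L2; bus BusRdX; mem=70
  op4 P3: store L0 := 4 → I/I/I/M on L0; bus BusRdX; mem=90
  op5 P3: store L1 := 42 → I/I/I/M on L1; bus BusRdX; mem=40
  op6 P2: store L2 := 32 → I/I/M/I on L2; bus BusRdX Flush; mem=24
  op7 P0: load  L3 → S/I/I/I on L3; bus BusRd; mem=70
  op8 P0: load  L0 → S/I/I/S on L0; bus BusRd Flush; mem=4
  op9 P0: store L3 := 90 → M/I/I/I on L3; bus BusRdX; mem=70
  op10 P1: store L4 := 62 → I/M/I/I on L4; bus BusRdX; mem=90
  op11 P1: load  L0 → S/S/I/S on L0; bus BusRd; mem=4
  op12 P3: load  L2 → I/I/S/S on L2; bus BusRd Flush; mem=32
  op13 P2: store L3 := 50 → I/I/M/I on L3; bus BusRdX Flush; mem=90
  op14 P2: store L4 := 65 → I/I/M/I on L4; bus BusRdX Flush; mem=62
  op15 P1: load  L0 → S/S/I/S on L0; bus (none); mem=4
  op16 P0: load  L1 → S/I/I/S on L1; bus BusRd Flush; mem=42
  op17 P3: load  L2 → I/I/S/S on L2; bus (none); mem=32
  op18 P1: load  L4 → I/S/S/I on L4; bus BusRd Flush; mem=65
  op19 P1: store L2 := 39 → I/M/I/I on L2; bus BusRdX; mem=32
  op20 P2: load  L0 → S/S/S/S on L0; bus BusRd; mem=4
  op21 P2: store L0 := 98 → I/I/M/I on L0; bus BusRdX; mem=4
  op22 P3: load  L0 → I/I/S/S on L0; bus BusRd Flush; mem=98
  op23 P2: store L3 := 19 → I/I/M/I on L3; bus (none); mem=90
  op24 P0: store L4 := 64 → M/I/I/I on L4; bus BusRdX; mem=65
  op25 P2: store L3 := 74 → I/I/M/I on L3; bus (none); mem=90
  op26 P0: store L4 := 13 → M/I/I/I on L4; bus (none); mem=65
  op27 P1: store L0 := 68 → I/M/I/I on L0; bus BusRdX; mem=98
  op28 P3: load  L3 → I/I/S/S on L3; bus BusRd Flush; mem=74
  op29 P2: store L4 := 14 → I/I/M/I on L4; bus BusRdX Flush; mem=13
  op30 P3: store L0 := 22 → I/I/I/M on L0; bus BusRdX Flush; mem=68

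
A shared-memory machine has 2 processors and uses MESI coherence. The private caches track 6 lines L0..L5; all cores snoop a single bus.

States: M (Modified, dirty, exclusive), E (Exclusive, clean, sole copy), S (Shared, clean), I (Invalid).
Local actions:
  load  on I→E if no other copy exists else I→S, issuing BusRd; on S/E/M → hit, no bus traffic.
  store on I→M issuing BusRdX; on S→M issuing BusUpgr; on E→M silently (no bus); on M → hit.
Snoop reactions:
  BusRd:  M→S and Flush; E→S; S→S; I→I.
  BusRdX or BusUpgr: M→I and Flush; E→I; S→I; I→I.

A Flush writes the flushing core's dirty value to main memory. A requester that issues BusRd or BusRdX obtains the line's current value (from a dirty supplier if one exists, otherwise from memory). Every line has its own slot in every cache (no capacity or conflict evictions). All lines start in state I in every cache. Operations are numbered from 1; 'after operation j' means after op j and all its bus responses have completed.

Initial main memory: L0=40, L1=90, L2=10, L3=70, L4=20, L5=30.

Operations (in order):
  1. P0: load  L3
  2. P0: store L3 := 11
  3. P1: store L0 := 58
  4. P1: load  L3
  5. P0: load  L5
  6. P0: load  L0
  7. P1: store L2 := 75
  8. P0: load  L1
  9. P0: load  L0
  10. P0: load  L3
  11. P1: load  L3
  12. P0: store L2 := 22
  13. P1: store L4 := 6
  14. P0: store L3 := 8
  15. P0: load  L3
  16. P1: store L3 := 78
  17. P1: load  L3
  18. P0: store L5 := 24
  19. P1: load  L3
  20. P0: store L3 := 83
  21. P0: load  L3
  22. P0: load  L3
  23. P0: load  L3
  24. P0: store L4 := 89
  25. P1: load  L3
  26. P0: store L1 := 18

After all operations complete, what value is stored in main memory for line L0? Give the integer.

memory[L0] = 58

[1] P0: load  L3 | P0:E(70), P1:I | bus: BusRd
[2] P0: store L3 := 11 | P0:M(11), P1:I | bus: none
[3] P1: store L0 := 58 | P0:I, P1:M(58) | bus: BusRdX
[4] P1: load  L3 | P0:S(11), P1:S(11) | bus: BusRd,Flush
[5] P0: load  L5 | P0:E(30), P1:I | bus: BusRd
[6] P0: load  L0 | P0:S(58), P1:S(58) | bus: BusRd,Flush
[7] P1: store L2 := 75 | P0:I, P1:M(75) | bus: BusRdX
[8] P0: load  L1 | P0:E(90), P1:I | bus: BusRd
[9] P0: load  L0 | P0:S(58), P1:S(58) | bus: none
[10] P0: load  L3 | P0:S(11), P1:S(11) | bus: none
[11] P1: load  L3 | P0:S(11), P1:S(11) | bus: none
[12] P0: store L2 := 22 | P0:M(22), P1:I | bus: BusRdX,Flush
[13] P1: store L4 := 6 | P0:I, P1:M(6) | bus: BusRdX
[14] P0: store L3 := 8 | P0:M(8), P1:I | bus: BusUpgr
[15] P0: load  L3 | P0:M(8), P1:I | bus: none
[16] P1: store L3 := 78 | P0:I, P1:M(78) | bus: BusRdX,Flush
[17] P1: load  L3 | P0:I, P1:M(78) | bus: none
[18] P0: store L5 := 24 | P0:M(24), P1:I | bus: none
[19] P1: load  L3 | P0:I, P1:M(78) | bus: none
[20] P0: store L3 := 83 | P0:M(83), P1:I | bus: BusRdX,Flush
[21] P0: load  L3 | P0:M(83), P1:I | bus: none
[22] P0: load  L3 | P0:M(83), P1:I | bus: none
[23] P0: load  L3 | P0:M(83), P1:I | bus: none
[24] P0: store L4 := 89 | P0:M(89), P1:I | bus: BusRdX,Flush
[25] P1: load  L3 | P0:S(83), P1:S(83) | bus: BusRd,Flush
[26] P0: store L1 := 18 | P0:M(18), P1:I | bus: none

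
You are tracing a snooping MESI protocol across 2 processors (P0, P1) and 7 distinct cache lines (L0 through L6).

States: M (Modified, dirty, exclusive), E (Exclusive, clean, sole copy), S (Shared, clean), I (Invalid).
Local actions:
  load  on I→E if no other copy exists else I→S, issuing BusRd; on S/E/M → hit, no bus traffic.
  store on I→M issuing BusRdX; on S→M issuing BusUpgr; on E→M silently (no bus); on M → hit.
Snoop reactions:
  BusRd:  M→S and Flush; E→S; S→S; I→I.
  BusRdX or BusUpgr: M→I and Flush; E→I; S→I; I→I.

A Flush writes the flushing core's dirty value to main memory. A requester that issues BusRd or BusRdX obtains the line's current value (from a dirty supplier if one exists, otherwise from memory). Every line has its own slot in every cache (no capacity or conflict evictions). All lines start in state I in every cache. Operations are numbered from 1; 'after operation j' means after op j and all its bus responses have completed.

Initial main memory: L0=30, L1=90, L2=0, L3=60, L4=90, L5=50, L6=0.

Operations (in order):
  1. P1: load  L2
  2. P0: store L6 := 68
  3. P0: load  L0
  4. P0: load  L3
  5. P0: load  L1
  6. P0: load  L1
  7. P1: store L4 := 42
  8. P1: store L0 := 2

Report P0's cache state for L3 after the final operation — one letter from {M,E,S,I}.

state = E

step 1: P1: load  L2  ⟶  IE  (L2)  txn=BusRd  M[L2]=0
step 2: P0: store L6 := 68  ⟶  MI  (L6)  txn=BusRdX  M[L6]=0
step 3: P0: load  L0  ⟶  EI  (L0)  txn=BusRd  M[L0]=30
step 4: P0: load  L3  ⟶  EI  (L3)  txn=BusRd  M[L3]=60
step 5: P0: load  L1  ⟶  EI  (L1)  txn=BusRd  M[L1]=90
step 6: P0: load  L1  ⟶  EI  (L1)  txn=∅  M[L1]=90
step 7: P1: store L4 := 42  ⟶  IM  (L4)  txn=BusRdX  M[L4]=90
step 8: P1: store L0 := 2  ⟶  IM  (L0)  txn=BusRdX  M[L0]=30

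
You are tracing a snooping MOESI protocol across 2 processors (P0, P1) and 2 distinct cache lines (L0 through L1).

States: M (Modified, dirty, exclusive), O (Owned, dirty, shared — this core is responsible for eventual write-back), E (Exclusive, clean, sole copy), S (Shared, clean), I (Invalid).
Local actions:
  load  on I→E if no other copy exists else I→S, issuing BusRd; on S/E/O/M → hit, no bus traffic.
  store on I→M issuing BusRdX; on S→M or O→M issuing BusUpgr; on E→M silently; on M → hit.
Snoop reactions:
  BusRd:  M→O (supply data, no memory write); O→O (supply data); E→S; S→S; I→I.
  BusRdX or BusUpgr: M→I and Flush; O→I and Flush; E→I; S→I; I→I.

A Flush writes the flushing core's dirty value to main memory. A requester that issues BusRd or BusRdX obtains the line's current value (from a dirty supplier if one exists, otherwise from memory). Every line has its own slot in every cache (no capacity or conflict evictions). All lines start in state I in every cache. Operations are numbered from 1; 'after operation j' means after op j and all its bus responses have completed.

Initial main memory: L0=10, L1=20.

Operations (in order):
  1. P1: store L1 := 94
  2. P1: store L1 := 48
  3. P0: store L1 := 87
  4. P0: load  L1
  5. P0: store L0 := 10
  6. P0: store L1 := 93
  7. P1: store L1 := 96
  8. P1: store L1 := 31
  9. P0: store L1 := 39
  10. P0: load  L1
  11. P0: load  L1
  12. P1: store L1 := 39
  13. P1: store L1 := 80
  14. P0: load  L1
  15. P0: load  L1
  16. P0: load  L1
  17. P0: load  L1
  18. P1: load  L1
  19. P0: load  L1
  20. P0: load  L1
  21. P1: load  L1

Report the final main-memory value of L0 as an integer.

  op1 P1: store L1 := 94 → I/M on L1; bus BusRdX; mem=20
  op2 P1: store L1 := 48 → I/M on L1; bus (none); mem=20
  op3 P0: store L1 := 87 → M/I on L1; bus BusRdX Flush; mem=48
  op4 P0: load  L1 → M/I on L1; bus (none); mem=48
  op5 P0: store L0 := 10 → M/I on L0; bus BusRdX; mem=10
  op6 P0: store L1 := 93 → M/I on L1; bus (none); mem=48
  op7 P1: store L1 := 96 → I/M on L1; bus BusRdX Flush; mem=93
  op8 P1: store L1 := 31 → I/M on L1; bus (none); mem=93
  op9 P0: store L1 := 39 → M/I on L1; bus BusRdX Flush; mem=31
  op10 P0: load  L1 → M/I on L1; bus (none); mem=31
  op11 P0: load  L1 → M/I on L1; bus (none); mem=31
  op12 P1: store L1 := 39 → I/M on L1; bus BusRdX Flush; mem=39
  op13 P1: store L1 := 80 → I/M on L1; bus (none); mem=39
  op14 P0: load  L1 → S/O on L1; bus BusRd; mem=39
  op15 P0: load  L1 → S/O on L1; bus (none); mem=39
  op16 P0: load  L1 → S/O on L1; bus (none); mem=39
  op17 P0: load  L1 → S/O on L1; bus (none); mem=39
  op18 P1: load  L1 → S/O on L1; bus (none); mem=39
  op19 P0: load  L1 → S/O on L1; bus (none); mem=39
  op20 P0: load  L1 → S/O on L1; bus (none); mem=39
  op21 P1: load  L1 → S/O on L1; bus (none); mem=39

memory[L0] = 10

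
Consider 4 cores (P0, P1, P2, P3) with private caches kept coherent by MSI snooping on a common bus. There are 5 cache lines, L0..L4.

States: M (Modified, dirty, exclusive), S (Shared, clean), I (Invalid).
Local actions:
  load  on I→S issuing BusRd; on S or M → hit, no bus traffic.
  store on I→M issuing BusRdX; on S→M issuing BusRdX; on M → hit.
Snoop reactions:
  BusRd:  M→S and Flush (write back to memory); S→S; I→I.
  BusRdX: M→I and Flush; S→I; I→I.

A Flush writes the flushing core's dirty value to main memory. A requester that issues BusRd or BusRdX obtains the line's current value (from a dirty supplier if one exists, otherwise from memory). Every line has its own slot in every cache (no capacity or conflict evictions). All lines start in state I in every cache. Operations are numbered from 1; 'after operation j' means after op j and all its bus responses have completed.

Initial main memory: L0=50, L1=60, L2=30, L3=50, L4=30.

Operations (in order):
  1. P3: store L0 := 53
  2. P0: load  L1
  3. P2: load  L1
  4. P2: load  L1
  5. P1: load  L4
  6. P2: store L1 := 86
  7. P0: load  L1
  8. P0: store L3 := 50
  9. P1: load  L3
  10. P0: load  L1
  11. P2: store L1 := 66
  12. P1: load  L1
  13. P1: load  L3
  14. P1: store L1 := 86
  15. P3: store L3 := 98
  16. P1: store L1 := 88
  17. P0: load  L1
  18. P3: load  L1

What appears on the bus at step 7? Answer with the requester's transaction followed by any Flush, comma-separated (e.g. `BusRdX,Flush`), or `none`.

bus = BusRd,Flush

[1] P3: store L0 := 53 | P0:I, P1:I, P2:I, P3:M(53) | bus: BusRdX
[2] P0: load  L1 | P0:S(60), P1:I, P2:I, P3:I | bus: BusRd
[3] P2: load  L1 | P0:S(60), P1:I, P2:S(60), P3:I | bus: BusRd
[4] P2: load  L1 | P0:S(60), P1:I, P2:S(60), P3:I | bus: none
[5] P1: load  L4 | P0:I, P1:S(30), P2:I, P3:I | bus: BusRd
[6] P2: store L1 := 86 | P0:I, P1:I, P2:M(86), P3:I | bus: BusRdX
[7] P0: load  L1 | P0:S(86), P1:I, P2:S(86), P3:I | bus: BusRd,Flush
[8] P0: store L3 := 50 | P0:M(50), P1:I, P2:I, P3:I | bus: BusRdX
[9] P1: load  L3 | P0:S(50), P1:S(50), P2:I, P3:I | bus: BusRd,Flush
[10] P0: load  L1 | P0:S(86), P1:I, P2:S(86), P3:I | bus: none
[11] P2: store L1 := 66 | P0:I, P1:I, P2:M(66), P3:I | bus: BusRdX
[12] P1: load  L1 | P0:I, P1:S(66), P2:S(66), P3:I | bus: BusRd,Flush
[13] P1: load  L3 | P0:S(50), P1:S(50), P2:I, P3:I | bus: none
[14] P1: store L1 := 86 | P0:I, P1:M(86), P2:I, P3:I | bus: BusRdX
[15] P3: store L3 := 98 | P0:I, P1:I, P2:I, P3:M(98) | bus: BusRdX
[16] P1: store L1 := 88 | P0:I, P1:M(88), P2:I, P3:I | bus: none
[17] P0: load  L1 | P0:S(88), P1:S(88), P2:I, P3:I | bus: BusRd,Flush
[18] P3: load  L1 | P0:S(88), P1:S(88), P2:I, P3:S(88) | bus: BusRd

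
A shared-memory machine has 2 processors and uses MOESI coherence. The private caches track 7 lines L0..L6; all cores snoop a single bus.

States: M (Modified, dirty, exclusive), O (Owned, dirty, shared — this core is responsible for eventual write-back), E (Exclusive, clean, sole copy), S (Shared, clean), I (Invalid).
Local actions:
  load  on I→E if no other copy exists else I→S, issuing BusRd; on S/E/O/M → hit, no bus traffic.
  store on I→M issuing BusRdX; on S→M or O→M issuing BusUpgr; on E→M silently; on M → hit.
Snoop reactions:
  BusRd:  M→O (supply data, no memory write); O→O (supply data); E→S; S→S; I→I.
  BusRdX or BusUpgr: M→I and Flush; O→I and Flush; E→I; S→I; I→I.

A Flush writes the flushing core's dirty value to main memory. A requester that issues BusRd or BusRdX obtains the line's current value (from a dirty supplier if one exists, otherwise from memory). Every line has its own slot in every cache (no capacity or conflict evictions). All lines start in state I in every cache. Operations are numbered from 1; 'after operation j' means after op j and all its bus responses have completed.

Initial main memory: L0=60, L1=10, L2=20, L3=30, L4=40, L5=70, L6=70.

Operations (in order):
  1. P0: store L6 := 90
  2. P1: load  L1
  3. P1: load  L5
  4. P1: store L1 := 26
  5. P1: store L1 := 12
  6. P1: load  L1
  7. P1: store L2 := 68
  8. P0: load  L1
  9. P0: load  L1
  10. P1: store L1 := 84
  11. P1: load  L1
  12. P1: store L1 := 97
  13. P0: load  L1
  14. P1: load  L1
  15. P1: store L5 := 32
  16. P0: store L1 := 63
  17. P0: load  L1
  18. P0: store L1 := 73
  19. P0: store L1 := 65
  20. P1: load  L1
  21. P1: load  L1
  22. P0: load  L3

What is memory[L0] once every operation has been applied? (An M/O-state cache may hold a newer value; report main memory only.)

  op1 P0: store L6 := 90 → M/I on L6; bus BusRdX; mem=70
  op2 P1: load  L1 → I/E on L1; bus BusRd; mem=10
  op3 P1: load  L5 → I/E on L5; bus BusRd; mem=70
  op4 P1: store L1 := 26 → I/M on L1; bus (none); mem=10
  op5 P1: store L1 := 12 → I/M on L1; bus (none); mem=10
  op6 P1: load  L1 → I/M on L1; bus (none); mem=10
  op7 P1: store L2 := 68 → I/M on L2; bus BusRdX; mem=20
  op8 P0: load  L1 → S/O on L1; bus BusRd; mem=10
  op9 P0: load  L1 → S/O on L1; bus (none); mem=10
  op10 P1: store L1 := 84 → I/M on L1; bus BusUpgr; mem=10
  op11 P1: load  L1 → I/M on L1; bus (none); mem=10
  op12 P1: store L1 := 97 → I/M on L1; bus (none); mem=10
  op13 P0: load  L1 → S/O on L1; bus BusRd; mem=10
  op14 P1: load  L1 → S/O on L1; bus (none); mem=10
  op15 P1: store L5 := 32 → I/M on L5; bus (none); mem=70
  op16 P0: store L1 := 63 → M/I on L1; bus BusUpgr Flush; mem=97
  op17 P0: load  L1 → M/I on L1; bus (none); mem=97
  op18 P0: store L1 := 73 → M/I on L1; bus (none); mem=97
  op19 P0: store L1 := 65 → M/I on L1; bus (none); mem=97
  op20 P1: load  L1 → O/S on L1; bus BusRd; mem=97
  op21 P1: load  L1 → O/S on L1; bus (none); mem=97
  op22 P0: load  L3 → E/I on L3; bus BusRd; mem=30

memory[L0] = 60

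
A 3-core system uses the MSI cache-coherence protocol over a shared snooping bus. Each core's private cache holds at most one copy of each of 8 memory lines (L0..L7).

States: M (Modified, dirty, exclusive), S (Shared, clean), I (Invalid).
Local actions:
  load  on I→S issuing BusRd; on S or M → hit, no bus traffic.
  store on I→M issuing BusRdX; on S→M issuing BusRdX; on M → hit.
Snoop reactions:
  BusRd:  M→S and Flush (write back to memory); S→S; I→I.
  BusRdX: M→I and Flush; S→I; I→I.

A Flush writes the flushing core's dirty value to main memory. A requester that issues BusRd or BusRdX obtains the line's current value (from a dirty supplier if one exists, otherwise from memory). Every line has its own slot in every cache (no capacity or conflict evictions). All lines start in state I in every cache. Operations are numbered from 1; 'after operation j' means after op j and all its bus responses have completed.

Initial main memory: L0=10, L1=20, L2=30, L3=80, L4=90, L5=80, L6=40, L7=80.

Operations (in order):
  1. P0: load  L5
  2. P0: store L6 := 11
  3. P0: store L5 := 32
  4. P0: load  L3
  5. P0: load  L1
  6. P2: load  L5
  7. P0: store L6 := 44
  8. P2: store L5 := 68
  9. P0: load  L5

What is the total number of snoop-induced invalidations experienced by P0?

invalidations = 1

  op1 P0: load  L5 → S/I/I on L5; bus BusRd; mem=80
  op2 P0: store L6 := 11 → M/I/I on L6; bus BusRdX; mem=40
  op3 P0: store L5 := 32 → M/I/I on L5; bus BusRdX; mem=80
  op4 P0: load  L3 → S/I/I on L3; bus BusRd; mem=80
  op5 P0: load  L1 → S/I/I on L1; bus BusRd; mem=20
  op6 P2: load  L5 → S/I/S on L5; bus BusRd Flush; mem=32
  op7 P0: store L6 := 44 → M/I/I on L6; bus (none); mem=40
  op8 P2: store L5 := 68 → I/I/M on L5; bus BusRdX; mem=32
  op9 P0: load  L5 → S/I/S on L5; bus BusRd Flush; mem=68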